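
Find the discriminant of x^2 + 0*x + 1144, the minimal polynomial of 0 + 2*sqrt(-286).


The element 0 + 2*sqrt(-286) has minimal polynomial:
x^2 + 0*x + 1144
Discriminant = (0)^2 - 4*(1144)
= 0 - 4576
= -4576

-4576


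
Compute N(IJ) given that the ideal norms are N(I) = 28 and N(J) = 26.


N(IJ) = N(I) * N(J)
= 28 * 26
= 728

728


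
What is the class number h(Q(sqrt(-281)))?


K = Q(sqrt(-281)). d mod 4 = 3, so D = disc(K) = 4d = -1124
h(K) equals the number of primitive reduced positive-definite forms (a, b, c) = a*x^2 + b*x*y + c*y^2 with b^2 - 4ac = D,
where reduced means |b| <= a <= c, with b >= 0 whenever |b| = a or a = c, and primitive means gcd(a, b, c) = 1.
Reduced forces 3a^2 <= |D| = 1124, so 1 <= a <= 19; b must have the parity of D, and c = (b^2 - D)/(4a) must be an integer >= a.
Enumerate a = 1..19, b in [-a, a]:
  a=1: (1, 0, 281)  [1]
  a=2: (2, 2, 141)  [1]
  a=3: (3, -2, 94), (3, 2, 94)  [2]
  a=4: none
  a=5: (5, -4, 57), (5, 4, 57)  [2]
  a=6: (6, -2, 47), (6, 2, 47)  [2]
  a=7..8: none
  a=9: (9, -8, 33), (9, 8, 33)  [2]
  a=10: (10, -6, 29), (10, 6, 29)  [2]
  a=11: (11, -8, 27), (11, 8, 27)  [2]
  a=12..14: none
  a=15: (15, -14, 22), (15, -4, 19), (15, 4, 19), (15, 14, 22)  [4]
  a=16: none
  a=17: (17, -10, 18), (17, 10, 18)  [2]
  a=18..19: none
Total reduced forms: 1 + 1 + 2 + 2 + 2 + 2 + 2 + 2 + 4 + 2 = 20
h = 20

20


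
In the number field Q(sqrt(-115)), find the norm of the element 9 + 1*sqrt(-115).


N(a + b*sqrt(d)) = a^2 - d*b^2
= (9)^2 - (-115)*(1)^2
= 81 + 115
= 196

196


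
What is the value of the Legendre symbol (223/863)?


p = 863 is prime, so compute (223/863) with the reciprocity algorithm (Jacobi-symbol steps: pull out 2s via (2/n), flip via reciprocity, reduce):
  reciprocity: (223/863) -> -(863/223)
  reduce: (194/223)
  pull out 2: (2/223) = +1  (since 223 mod 8 = 7)
  reciprocity: (97/223) -> +(223/97)
  reduce: (29/97)
  reciprocity: (29/97) -> +(97/29)
  reduce: (10/29)
  pull out 2: (2/29) = -1  (since 29 mod 8 = 5)
  reciprocity: (5/29) -> +(29/5)
  reduce: (4/5)
  pull out 2: (2/5) = -1  (since 5 mod 8 = 5)
  pull out 2: (2/5) = -1  (since 5 mod 8 = 5)
  (1/5) = 1
Product of signs = 1
(223/863) = 1

1


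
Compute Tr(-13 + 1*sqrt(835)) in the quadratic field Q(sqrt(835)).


Tr(a + b*sqrt(d)) = (a + b*sqrt(d)) + (a - b*sqrt(d)) = 2a
= 2 * (-13)
= -26

-26


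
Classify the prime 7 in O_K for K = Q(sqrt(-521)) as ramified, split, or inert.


K = Q(sqrt(-521)). Since d mod 4 = 3, disc(K) = -2084.
Check p | disc: -2084 mod 7 = 2.
p does not divide disc. Compute Legendre symbol (d/p):
4^((7-1)/2) mod 7 = 1
(d/p) = 1, so p splits: (p) = P*P' with e=1, f=1, g=2.
Therefore p is split.

split


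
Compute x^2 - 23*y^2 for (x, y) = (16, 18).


x^2 - d*y^2
= 16^2 - 23*18^2
= 256 - 7452
= -7196

-7196


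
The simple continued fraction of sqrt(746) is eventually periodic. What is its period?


Run the CF algorithm for sqrt(746).
a_0 = floor(sqrt(746)) = 27; set m_0=0, q_0=1.
Recurrence: m' = q*a - m,  q' = (d - m'^2)/q,  a' = floor((a_0 + m')/q').
  step 1: m=27, q=17, a=3
  step 2: m=24, q=10, a=5
  step 3: m=26, q=7, a=7
  step 4: m=23, q=31, a=1
  step 5: m=8, q=22, a=1
  step 6: m=14, q=25, a=1
  step 7: m=11, q=25, a=1
  step 8: m=14, q=22, a=1
  step 9: m=8, q=31, a=1
  step 10: m=23, q=7, a=7
  step 11: m=26, q=10, a=5
  step 12: m=24, q=17, a=3
  step 13: m=27, q=1, a=54
a_13 = 2*a_0 = 54, so the period closes here.
sqrt(746) = [27; 3, 5, 7, 1, 1, 1, 1, 1, 1, 7, 5, 3, 54]
Period length = 13

13


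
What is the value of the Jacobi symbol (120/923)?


Compute (120/923) via quadratic reciprocity:
  pull out 2: (2/923) = -1  (since 923 mod 8 = 3)
  pull out 2: (2/923) = -1  (since 923 mod 8 = 3)
  pull out 2: (2/923) = -1  (since 923 mod 8 = 3)
  reciprocity: (15/923) -> -(923/15)
  reduce: (8/15)
  pull out 2: (2/15) = +1  (since 15 mod 8 = 7)
  pull out 2: (2/15) = +1  (since 15 mod 8 = 7)
  pull out 2: (2/15) = +1  (since 15 mod 8 = 7)
  (1/15) = 1
Product of signs = 1

1


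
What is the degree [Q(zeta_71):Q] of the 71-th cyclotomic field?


The degree equals Euler's totient phi(71).
71 = 71
phi(71) = 70

70


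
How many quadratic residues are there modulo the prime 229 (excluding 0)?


For prime p, the number of non-zero quadratic residues is (p-1)/2.
= (229-1)/2
= 114

114


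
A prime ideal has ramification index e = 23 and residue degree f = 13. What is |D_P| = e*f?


|D_P| = e * f
= 23 * 13
= 299

299


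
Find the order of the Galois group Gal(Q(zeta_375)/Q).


|Gal(Q(zeta_375)/Q)| = phi(375)
= 200

200


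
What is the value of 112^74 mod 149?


p = 149 is prime and the exponent is (p-1)/2 = 74, so by Euler's criterion 112^74 = (112/149) = +1 or -1 mod 149.
Compute by square-and-multiply:
  74 = 64 + 8 + 2 (binary 1001010)
  Repeated squaring mod 149: 112^1 = 112, 112^2 = 28, 112^4 = 39, 112^8 = 31, 112^16 = 67, 112^32 = 19, 112^64 = 63
  112^74 = 112^64 * 112^8 * 112^2 = 63 * 31 * 28 mod 149
    63 * 31 = 1953 = 16 mod 149
    16 * 28 = 448 = 1 mod 149
  112^74 = 1 mod 149
Result 1: 112 is a quadratic residue mod 149.
112^74 mod 149 = 1

1


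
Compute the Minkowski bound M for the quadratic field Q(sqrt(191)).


d = 191, d mod 4 = 3, so disc(K) = 4d = 764; |disc(K)| = 764
Real quadratic field, so n = 2, s = r2 = 0, r1 = 2
M = (n!/n^n) * (4/pi)^s * sqrt(|disc(K)|) = (2!/2^2) * (4/pi)^0 * sqrt(764)
= 0.5 * 1.000000 * 27.640550
= 13.8203

13.8203


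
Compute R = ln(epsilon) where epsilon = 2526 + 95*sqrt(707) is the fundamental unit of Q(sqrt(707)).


epsilon = 2526 + 95*sqrt(707)
= 5051.9998
R = ln(5051.9998)
= 8.5275

8.5275


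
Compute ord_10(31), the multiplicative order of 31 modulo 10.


We want ord_10(31), the smallest k >= 1 with 31^k = 1 mod 10.
n = 10 = 2 * 5, phi(10) = 4; the order divides phi(n).
Divisors of 4: 1, 2, 4
Repeated squaring mod 10: 31^1 = 1, 31^2 = 1, 31^4 = 1
Test divisors in increasing order:
  k=1: 31^1 = 1 mod 10  <- first divisor giving 1
Order = 1

1


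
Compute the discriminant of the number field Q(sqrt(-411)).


For K = Q(sqrt(d)) with d squarefree: disc(K) = d if d = 1 mod 4, and disc(K) = 4d if d = 2 or 3 mod 4.
Here d = -411, and d mod 4 = 1.
d = 1 mod 4 (O_K = Z[(1+sqrt(d))/2]), so disc(K) = d = -411

-411


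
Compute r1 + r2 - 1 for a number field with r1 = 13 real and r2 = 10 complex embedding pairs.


By Dirichlet's unit theorem:
rank = r1 + r2 - 1
= 13 + 10 - 1
= 22

22


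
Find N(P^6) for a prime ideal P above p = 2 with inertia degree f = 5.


N(P^a) = p^(a*f)
= 2^(6*5)
= 2^30
= 1073741824

1073741824


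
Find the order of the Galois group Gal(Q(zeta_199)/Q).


|Gal(Q(zeta_199)/Q)| = phi(199)
= 198

198


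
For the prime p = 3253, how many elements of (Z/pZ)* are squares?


For prime p, the number of non-zero quadratic residues is (p-1)/2.
= (3253-1)/2
= 1626

1626


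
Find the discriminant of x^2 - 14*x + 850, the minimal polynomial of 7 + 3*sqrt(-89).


The element 7 + 3*sqrt(-89) has minimal polynomial:
x^2 - 14*x + 850
Discriminant = (-14)^2 - 4*(850)
= 196 - 3400
= -3204

-3204


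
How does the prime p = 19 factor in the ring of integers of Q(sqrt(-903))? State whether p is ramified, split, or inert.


K = Q(sqrt(-903)). Since d mod 4 = 1, disc(K) = -903.
Check p | disc: -903 mod 19 = 9.
p does not divide disc. Compute Legendre symbol (d/p):
9^((19-1)/2) mod 19 = 1
(d/p) = 1, so p splits: (p) = P*P' with e=1, f=1, g=2.
Therefore p is split.

split


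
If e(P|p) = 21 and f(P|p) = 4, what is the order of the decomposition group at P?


|D_P| = e * f
= 21 * 4
= 84

84


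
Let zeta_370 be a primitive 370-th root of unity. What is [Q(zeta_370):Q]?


The degree equals Euler's totient phi(370).
370 = 2 * 5 * 37
phi(370) = 144

144


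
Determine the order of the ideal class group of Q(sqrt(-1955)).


K = Q(sqrt(-1955)). d mod 4 = 1, so D = disc(K) = d = -1955
h(K) equals the number of primitive reduced positive-definite forms (a, b, c) = a*x^2 + b*x*y + c*y^2 with b^2 - 4ac = D,
where reduced means |b| <= a <= c, with b >= 0 whenever |b| = a or a = c, and primitive means gcd(a, b, c) = 1.
Reduced forces 3a^2 <= |D| = 1955, so 1 <= a <= 25; b must have the parity of D, and c = (b^2 - D)/(4a) must be an integer >= a.
Enumerate a = 1..25, b in [-a, a]:
  a=1: (1, 1, 489)  [1]
  a=2: none
  a=3: (3, -1, 163), (3, 1, 163)  [2]
  a=4: none
  a=5: (5, 5, 99)  [1]
  a=6..8: none
  a=9: (9, -5, 55), (9, 5, 55)  [2]
  a=10: none
  a=11: (11, -5, 45), (11, 5, 45)  [2]
  a=12..14: none
  a=15: (15, -5, 33), (15, 5, 33)  [2]
  a=16: none
  a=17: (17, 17, 33)  [1]
  a=18..22: none
  a=23: (23, 23, 27)  [1]
  a=24..25: none
Total reduced forms: 1 + 2 + 1 + 2 + 2 + 2 + 1 + 1 = 12
h = 12

12


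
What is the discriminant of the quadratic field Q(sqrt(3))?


For K = Q(sqrt(d)) with d squarefree: disc(K) = d if d = 1 mod 4, and disc(K) = 4d if d = 2 or 3 mod 4.
Here d = 3, and d mod 4 = 3.
d = 3 mod 4, not 1 (O_K = Z[sqrt(d)]), so disc(K) = 4d = 4 * (3) = 12

12


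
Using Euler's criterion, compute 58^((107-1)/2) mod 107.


p = 107 is prime and the exponent is (p-1)/2 = 53, so by Euler's criterion 58^53 = (58/107) = +1 or -1 mod 107.
Compute by square-and-multiply:
  53 = 32 + 16 + 4 + 1 (binary 110101)
  Repeated squaring mod 107: 58^1 = 58, 58^2 = 47, 58^4 = 69, 58^8 = 53, 58^16 = 27, 58^32 = 87
  58^53 = 58^32 * 58^16 * 58^4 * 58^1 = 87 * 27 * 69 * 58 mod 107
    87 * 27 = 2349 = 102 mod 107
    102 * 69 = 7038 = 83 mod 107
    83 * 58 = 4814 = 106 mod 107
  58^53 = 106 mod 107
Result 106 = p - 1 = -1 mod 107: 58 is a quadratic non-residue mod 107. As a residue in [0, p-1] the value is 106.
58^53 mod 107 = 106

106


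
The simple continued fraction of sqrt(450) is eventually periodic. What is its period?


Run the CF algorithm for sqrt(450).
a_0 = floor(sqrt(450)) = 21; set m_0=0, q_0=1.
Recurrence: m' = q*a - m,  q' = (d - m'^2)/q,  a' = floor((a_0 + m')/q').
  step 1: m=21, q=9, a=4
  step 2: m=15, q=25, a=1
  step 3: m=10, q=14, a=2
  step 4: m=18, q=9, a=4
  step 5: m=18, q=14, a=2
  step 6: m=10, q=25, a=1
  step 7: m=15, q=9, a=4
  step 8: m=21, q=1, a=42
a_8 = 2*a_0 = 42, so the period closes here.
sqrt(450) = [21; 4, 1, 2, 4, 2, 1, 4, 42]
Period length = 8

8


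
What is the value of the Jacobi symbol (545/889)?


Compute (545/889) via quadratic reciprocity:
  reciprocity: (545/889) -> +(889/545)
  reduce: (344/545)
  pull out 2: (2/545) = +1  (since 545 mod 8 = 1)
  pull out 2: (2/545) = +1  (since 545 mod 8 = 1)
  pull out 2: (2/545) = +1  (since 545 mod 8 = 1)
  reciprocity: (43/545) -> +(545/43)
  reduce: (29/43)
  reciprocity: (29/43) -> +(43/29)
  reduce: (14/29)
  pull out 2: (2/29) = -1  (since 29 mod 8 = 5)
  reciprocity: (7/29) -> +(29/7)
  reduce: (1/7)
  (1/7) = 1
Product of signs = -1

-1


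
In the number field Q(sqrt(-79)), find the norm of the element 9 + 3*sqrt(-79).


N(a + b*sqrt(d)) = a^2 - d*b^2
= (9)^2 - (-79)*(3)^2
= 81 + 711
= 792

792


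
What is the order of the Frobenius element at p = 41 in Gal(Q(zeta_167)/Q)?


The Frobenius at p in Gal(Q(zeta_n)/Q) = (Z/nZ)* is the class of p, so its order is ord_167(41), the smallest k >= 1 with 41^k = 1 mod 167.
n = 167 = 167, phi(167) = 166; the order divides phi(n).
Divisors of 166: 1, 2, 83, 166
Repeated squaring mod 167: 41^1 = 41, 41^2 = 11, 41^4 = 121, 41^8 = 112, 41^16 = 19, 41^32 = 27, 41^64 = 61, 41^128 = 47
Test divisors in increasing order:
  k=1: 41^1 = 41 mod 167
  k=2: 41^2 = 11 mod 167
  k=83: 41^83 = 61 * 19 * 11 * 41 = 166 mod 167
  k=166: 41^166 = 47 * 27 * 121 * 11 = 1 mod 167  <- first divisor giving 1
Order = 166

166


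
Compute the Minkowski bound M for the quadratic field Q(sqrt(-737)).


d = -737, d mod 4 = 3, so disc(K) = 4d = -2948; |disc(K)| = 2948
Imaginary quadratic field, so n = 2, s = r2 = 1, r1 = 0
M = (n!/n^n) * (4/pi)^s * sqrt(|disc(K)|) = (2!/2^2) * (4/pi)^1 * sqrt(2948)
= 0.5 * 1.273240 * 54.295488
= 34.5656

34.5656


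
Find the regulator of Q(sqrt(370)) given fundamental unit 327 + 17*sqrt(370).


epsilon = 327 + 17*sqrt(370)
= 654.0015
R = ln(654.0015)
= 6.4831

6.4831


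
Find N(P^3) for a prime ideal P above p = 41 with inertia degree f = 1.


N(P^a) = p^(a*f)
= 41^(3*1)
= 41^3
= 68921

68921


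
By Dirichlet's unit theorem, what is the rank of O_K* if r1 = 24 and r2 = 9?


By Dirichlet's unit theorem:
rank = r1 + r2 - 1
= 24 + 9 - 1
= 32

32


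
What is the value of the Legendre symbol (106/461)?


p = 461 is prime, so compute (106/461) with the reciprocity algorithm (Jacobi-symbol steps: pull out 2s via (2/n), flip via reciprocity, reduce):
  pull out 2: (2/461) = -1  (since 461 mod 8 = 5)
  reciprocity: (53/461) -> +(461/53)
  reduce: (37/53)
  reciprocity: (37/53) -> +(53/37)
  reduce: (16/37)
  pull out 2: (2/37) = -1  (since 37 mod 8 = 5)
  pull out 2: (2/37) = -1  (since 37 mod 8 = 5)
  pull out 2: (2/37) = -1  (since 37 mod 8 = 5)
  pull out 2: (2/37) = -1  (since 37 mod 8 = 5)
  (1/37) = 1
Product of signs = -1
(106/461) = -1

-1


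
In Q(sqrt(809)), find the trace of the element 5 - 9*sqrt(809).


Tr(a + b*sqrt(d)) = (a + b*sqrt(d)) + (a - b*sqrt(d)) = 2a
= 2 * (5)
= 10

10


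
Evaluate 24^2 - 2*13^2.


x^2 - d*y^2
= 24^2 - 2*13^2
= 576 - 338
= 238

238


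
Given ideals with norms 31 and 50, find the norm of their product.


N(IJ) = N(I) * N(J)
= 31 * 50
= 1550

1550


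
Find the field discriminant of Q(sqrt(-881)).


For K = Q(sqrt(d)) with d squarefree: disc(K) = d if d = 1 mod 4, and disc(K) = 4d if d = 2 or 3 mod 4.
Here d = -881, and d mod 4 = 3.
d = 3 mod 4, not 1 (O_K = Z[sqrt(d)]), so disc(K) = 4d = 4 * (-881) = -3524

-3524


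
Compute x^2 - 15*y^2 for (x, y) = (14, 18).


x^2 - d*y^2
= 14^2 - 15*18^2
= 196 - 4860
= -4664

-4664


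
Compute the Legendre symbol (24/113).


p = 113 is prime, so compute (24/113) with the reciprocity algorithm (Jacobi-symbol steps: pull out 2s via (2/n), flip via reciprocity, reduce):
  pull out 2: (2/113) = +1  (since 113 mod 8 = 1)
  pull out 2: (2/113) = +1  (since 113 mod 8 = 1)
  pull out 2: (2/113) = +1  (since 113 mod 8 = 1)
  reciprocity: (3/113) -> +(113/3)
  reduce: (2/3)
  pull out 2: (2/3) = -1  (since 3 mod 8 = 3)
  (1/3) = 1
Product of signs = -1
(24/113) = -1

-1


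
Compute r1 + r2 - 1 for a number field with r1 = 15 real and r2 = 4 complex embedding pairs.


By Dirichlet's unit theorem:
rank = r1 + r2 - 1
= 15 + 4 - 1
= 18

18


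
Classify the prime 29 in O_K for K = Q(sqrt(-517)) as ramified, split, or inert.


K = Q(sqrt(-517)). Since d mod 4 = 3, disc(K) = -2068.
Check p | disc: -2068 mod 29 = 20.
p does not divide disc. Compute Legendre symbol (d/p):
5^((29-1)/2) mod 29 = 1
(d/p) = 1, so p splits: (p) = P*P' with e=1, f=1, g=2.
Therefore p is split.

split


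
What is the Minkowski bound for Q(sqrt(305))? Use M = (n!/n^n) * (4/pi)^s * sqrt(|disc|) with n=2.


d = 305, d mod 4 = 1, so disc(K) = d = 305; |disc(K)| = 305
Real quadratic field, so n = 2, s = r2 = 0, r1 = 2
M = (n!/n^n) * (4/pi)^s * sqrt(|disc(K)|) = (2!/2^2) * (4/pi)^0 * sqrt(305)
= 0.5 * 1.000000 * 17.464249
= 8.7321

8.7321


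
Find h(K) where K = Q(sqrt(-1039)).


K = Q(sqrt(-1039)). d mod 4 = 1, so D = disc(K) = d = -1039
h(K) equals the number of primitive reduced positive-definite forms (a, b, c) = a*x^2 + b*x*y + c*y^2 with b^2 - 4ac = D,
where reduced means |b| <= a <= c, with b >= 0 whenever |b| = a or a = c, and primitive means gcd(a, b, c) = 1.
Reduced forces 3a^2 <= |D| = 1039, so 1 <= a <= 18; b must have the parity of D, and c = (b^2 - D)/(4a) must be an integer >= a.
Enumerate a = 1..18, b in [-a, a]:
  a=1: (1, 1, 260)  [1]
  a=2: (2, -1, 130), (2, 1, 130)  [2]
  a=3: none
  a=4: (4, -1, 65), (4, 1, 65)  [2]
  a=5: (5, -1, 52), (5, 1, 52)  [2]
  a=6: none
  a=7: (7, -5, 38), (7, 5, 38)  [2]
  a=8: (8, -7, 34), (8, 7, 34)  [2]
  a=9: none
  a=10: (10, -9, 28), (10, -1, 26), (10, 1, 26), (10, 9, 28)  [4]
  a=11..12: none
  a=13: (13, -1, 20), (13, 1, 20)  [2]
  a=14: (14, -9, 20), (14, -5, 19), (14, 5, 19), (14, 9, 20)  [4]
  a=15: none
  a=16: (16, -7, 17), (16, 7, 17)  [2]
  a=17..18: none
Total reduced forms: 1 + 2 + 2 + 2 + 2 + 2 + 4 + 2 + 4 + 2 = 23
h = 23

23


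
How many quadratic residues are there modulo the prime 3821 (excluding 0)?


For prime p, the number of non-zero quadratic residues is (p-1)/2.
= (3821-1)/2
= 1910

1910


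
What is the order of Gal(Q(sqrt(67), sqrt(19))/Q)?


The 2 square roots of distinct primes are multiplicatively independent over Q,
so [K:Q] = 2^2 and Gal(K/Q) is isomorphic to (Z/2Z)^2.
|Gal| = 2^2 = 4

4


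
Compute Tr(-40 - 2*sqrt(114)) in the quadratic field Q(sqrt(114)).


Tr(a + b*sqrt(d)) = (a + b*sqrt(d)) + (a - b*sqrt(d)) = 2a
= 2 * (-40)
= -80

-80


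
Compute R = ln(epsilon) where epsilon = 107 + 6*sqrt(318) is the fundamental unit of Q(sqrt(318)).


epsilon = 107 + 6*sqrt(318)
= 213.9953
R = ln(213.9953)
= 5.3660

5.3660


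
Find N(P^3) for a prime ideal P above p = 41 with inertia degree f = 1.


N(P^a) = p^(a*f)
= 41^(3*1)
= 41^3
= 68921

68921


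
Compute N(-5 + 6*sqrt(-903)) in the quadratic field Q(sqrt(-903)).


N(a + b*sqrt(d)) = a^2 - d*b^2
= (-5)^2 - (-903)*(6)^2
= 25 + 32508
= 32533

32533


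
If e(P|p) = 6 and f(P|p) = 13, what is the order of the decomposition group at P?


|D_P| = e * f
= 6 * 13
= 78

78


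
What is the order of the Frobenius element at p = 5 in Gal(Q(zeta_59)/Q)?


The Frobenius at p in Gal(Q(zeta_n)/Q) = (Z/nZ)* is the class of p, so its order is ord_59(5), the smallest k >= 1 with 5^k = 1 mod 59.
n = 59 = 59, phi(59) = 58; the order divides phi(n).
Divisors of 58: 1, 2, 29, 58
Repeated squaring mod 59: 5^1 = 5, 5^2 = 25, 5^4 = 35, 5^8 = 45, 5^16 = 19, 5^32 = 7
Test divisors in increasing order:
  k=1: 5^1 = 5 mod 59
  k=2: 5^2 = 25 mod 59
  k=29: 5^29 = 19 * 45 * 35 * 5 = 1 mod 59  <- first divisor giving 1
Order = 29

29


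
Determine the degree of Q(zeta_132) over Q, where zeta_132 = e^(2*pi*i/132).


The degree equals Euler's totient phi(132).
132 = 2^2 * 3 * 11
phi(132) = 40

40


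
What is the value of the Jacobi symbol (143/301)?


Compute (143/301) via quadratic reciprocity:
  reciprocity: (143/301) -> +(301/143)
  reduce: (15/143)
  reciprocity: (15/143) -> -(143/15)
  reduce: (8/15)
  pull out 2: (2/15) = +1  (since 15 mod 8 = 7)
  pull out 2: (2/15) = +1  (since 15 mod 8 = 7)
  pull out 2: (2/15) = +1  (since 15 mod 8 = 7)
  (1/15) = 1
Product of signs = -1

-1


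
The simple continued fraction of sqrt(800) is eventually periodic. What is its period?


Run the CF algorithm for sqrt(800).
a_0 = floor(sqrt(800)) = 28; set m_0=0, q_0=1.
Recurrence: m' = q*a - m,  q' = (d - m'^2)/q,  a' = floor((a_0 + m')/q').
  step 1: m=28, q=16, a=3
  step 2: m=20, q=25, a=1
  step 3: m=5, q=31, a=1
  step 4: m=26, q=4, a=13
  step 5: m=26, q=31, a=1
  step 6: m=5, q=25, a=1
  step 7: m=20, q=16, a=3
  step 8: m=28, q=1, a=56
a_8 = 2*a_0 = 56, so the period closes here.
sqrt(800) = [28; 3, 1, 1, 13, 1, 1, 3, 56]
Period length = 8

8


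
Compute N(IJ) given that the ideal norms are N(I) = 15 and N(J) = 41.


N(IJ) = N(I) * N(J)
= 15 * 41
= 615

615


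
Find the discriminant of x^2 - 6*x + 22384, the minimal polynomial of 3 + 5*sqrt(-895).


The element 3 + 5*sqrt(-895) has minimal polynomial:
x^2 - 6*x + 22384
Discriminant = (-6)^2 - 4*(22384)
= 36 - 89536
= -89500

-89500


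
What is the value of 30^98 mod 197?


p = 197 is prime and the exponent is (p-1)/2 = 98, so by Euler's criterion 30^98 = (30/197) = +1 or -1 mod 197.
Compute by square-and-multiply:
  98 = 64 + 32 + 2 (binary 1100010)
  Repeated squaring mod 197: 30^1 = 30, 30^2 = 112, 30^4 = 133, 30^8 = 156, 30^16 = 105, 30^32 = 190, 30^64 = 49
  30^98 = 30^64 * 30^32 * 30^2 = 49 * 190 * 112 mod 197
    49 * 190 = 9310 = 51 mod 197
    51 * 112 = 5712 = 196 mod 197
  30^98 = 196 mod 197
Result 196 = p - 1 = -1 mod 197: 30 is a quadratic non-residue mod 197. As a residue in [0, p-1] the value is 196.
30^98 mod 197 = 196

196


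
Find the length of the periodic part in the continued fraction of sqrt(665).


Run the CF algorithm for sqrt(665).
a_0 = floor(sqrt(665)) = 25; set m_0=0, q_0=1.
Recurrence: m' = q*a - m,  q' = (d - m'^2)/q,  a' = floor((a_0 + m')/q').
  step 1: m=25, q=40, a=1
  step 2: m=15, q=11, a=3
  step 3: m=18, q=31, a=1
  step 4: m=13, q=16, a=2
  step 5: m=19, q=19, a=2
  step 6: m=19, q=16, a=2
  step 7: m=13, q=31, a=1
  step 8: m=18, q=11, a=3
  step 9: m=15, q=40, a=1
  step 10: m=25, q=1, a=50
a_10 = 2*a_0 = 50, so the period closes here.
sqrt(665) = [25; 1, 3, 1, 2, 2, 2, 1, 3, 1, 50]
Period length = 10

10


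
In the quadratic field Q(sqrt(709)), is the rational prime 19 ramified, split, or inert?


K = Q(sqrt(709)). Since d mod 4 = 1, disc(K) = 709.
Check p | disc: 709 mod 19 = 6.
p does not divide disc. Compute Legendre symbol (d/p):
6^((19-1)/2) mod 19 = 1
(d/p) = 1, so p splits: (p) = P*P' with e=1, f=1, g=2.
Therefore p is split.

split


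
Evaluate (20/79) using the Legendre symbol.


p = 79 is prime, so compute (20/79) with the reciprocity algorithm (Jacobi-symbol steps: pull out 2s via (2/n), flip via reciprocity, reduce):
  pull out 2: (2/79) = +1  (since 79 mod 8 = 7)
  pull out 2: (2/79) = +1  (since 79 mod 8 = 7)
  reciprocity: (5/79) -> +(79/5)
  reduce: (4/5)
  pull out 2: (2/5) = -1  (since 5 mod 8 = 5)
  pull out 2: (2/5) = -1  (since 5 mod 8 = 5)
  (1/5) = 1
Product of signs = 1
(20/79) = 1

1


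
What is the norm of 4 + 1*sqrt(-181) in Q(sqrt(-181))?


N(a + b*sqrt(d)) = a^2 - d*b^2
= (4)^2 - (-181)*(1)^2
= 16 + 181
= 197

197


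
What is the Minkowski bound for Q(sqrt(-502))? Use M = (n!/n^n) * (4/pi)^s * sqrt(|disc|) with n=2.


d = -502, d mod 4 = 2, so disc(K) = 4d = -2008; |disc(K)| = 2008
Imaginary quadratic field, so n = 2, s = r2 = 1, r1 = 0
M = (n!/n^n) * (4/pi)^s * sqrt(|disc(K)|) = (2!/2^2) * (4/pi)^1 * sqrt(2008)
= 0.5 * 1.273240 * 44.810713
= 28.5274

28.5274


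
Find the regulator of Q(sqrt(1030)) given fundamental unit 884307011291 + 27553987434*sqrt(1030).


epsilon = 884307011291 + 27553987434*sqrt(1030)
= 1.7686e+12
R = ln(1.7686e+12)
= 28.2012

28.2012


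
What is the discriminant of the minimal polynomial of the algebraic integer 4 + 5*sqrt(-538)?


The element 4 + 5*sqrt(-538) has minimal polynomial:
x^2 - 8*x + 13466
Discriminant = (-8)^2 - 4*(13466)
= 64 - 53864
= -53800

-53800


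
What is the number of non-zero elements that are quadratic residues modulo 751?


For prime p, the number of non-zero quadratic residues is (p-1)/2.
= (751-1)/2
= 375

375


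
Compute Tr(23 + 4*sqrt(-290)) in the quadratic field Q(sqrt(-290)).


Tr(a + b*sqrt(d)) = (a + b*sqrt(d)) + (a - b*sqrt(d)) = 2a
= 2 * (23)
= 46

46


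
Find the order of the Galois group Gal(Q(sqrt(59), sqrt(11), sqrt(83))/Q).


The 3 square roots of distinct primes are multiplicatively independent over Q,
so [K:Q] = 2^3 and Gal(K/Q) is isomorphic to (Z/2Z)^3.
|Gal| = 2^3 = 8

8


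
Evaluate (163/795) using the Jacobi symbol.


Compute (163/795) via quadratic reciprocity:
  reciprocity: (163/795) -> -(795/163)
  reduce: (143/163)
  reciprocity: (143/163) -> -(163/143)
  reduce: (20/143)
  pull out 2: (2/143) = +1  (since 143 mod 8 = 7)
  pull out 2: (2/143) = +1  (since 143 mod 8 = 7)
  reciprocity: (5/143) -> +(143/5)
  reduce: (3/5)
  reciprocity: (3/5) -> +(5/3)
  reduce: (2/3)
  pull out 2: (2/3) = -1  (since 3 mod 8 = 3)
  (1/3) = 1
Product of signs = -1

-1


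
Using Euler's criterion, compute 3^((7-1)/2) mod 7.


p = 7 is prime and the exponent is (p-1)/2 = 3, so by Euler's criterion 3^3 = (3/7) = +1 or -1 mod 7.
Compute by square-and-multiply:
  3 = 2 + 1 (binary 11)
  Repeated squaring mod 7: 3^1 = 3, 3^2 = 2
  3^3 = 3^2 * 3^1 = 2 * 3 mod 7
    2 * 3 = 6 = 6 mod 7
  3^3 = 6 mod 7
Result 6 = p - 1 = -1 mod 7: 3 is a quadratic non-residue mod 7. As a residue in [0, p-1] the value is 6.
3^3 mod 7 = 6

6


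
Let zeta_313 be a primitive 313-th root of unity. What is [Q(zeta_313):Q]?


The degree equals Euler's totient phi(313).
313 = 313
phi(313) = 312

312


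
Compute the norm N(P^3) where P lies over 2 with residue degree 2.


N(P^a) = p^(a*f)
= 2^(3*2)
= 2^6
= 64

64


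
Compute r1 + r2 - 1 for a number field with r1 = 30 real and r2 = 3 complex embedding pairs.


By Dirichlet's unit theorem:
rank = r1 + r2 - 1
= 30 + 3 - 1
= 32

32


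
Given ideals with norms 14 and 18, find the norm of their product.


N(IJ) = N(I) * N(J)
= 14 * 18
= 252

252


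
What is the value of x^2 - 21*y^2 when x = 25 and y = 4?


x^2 - d*y^2
= 25^2 - 21*4^2
= 625 - 336
= 289

289


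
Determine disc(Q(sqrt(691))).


For K = Q(sqrt(d)) with d squarefree: disc(K) = d if d = 1 mod 4, and disc(K) = 4d if d = 2 or 3 mod 4.
Here d = 691, and d mod 4 = 3.
d = 3 mod 4, not 1 (O_K = Z[sqrt(d)]), so disc(K) = 4d = 4 * (691) = 2764

2764


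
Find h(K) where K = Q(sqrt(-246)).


K = Q(sqrt(-246)). d mod 4 = 2, so D = disc(K) = 4d = -984
h(K) equals the number of primitive reduced positive-definite forms (a, b, c) = a*x^2 + b*x*y + c*y^2 with b^2 - 4ac = D,
where reduced means |b| <= a <= c, with b >= 0 whenever |b| = a or a = c, and primitive means gcd(a, b, c) = 1.
Reduced forces 3a^2 <= |D| = 984, so 1 <= a <= 18; b must have the parity of D, and c = (b^2 - D)/(4a) must be an integer >= a.
Enumerate a = 1..18, b in [-a, a]:
  a=1: (1, 0, 246)  [1]
  a=2: (2, 0, 123)  [1]
  a=3: (3, 0, 82)  [1]
  a=4: none
  a=5: (5, -4, 50), (5, 4, 50)  [2]
  a=6: (6, 0, 41)  [1]
  a=7..9: none
  a=10: (10, -4, 25), (10, 4, 25)  [2]
  a=11..12: none
  a=13: (13, -2, 19), (13, 2, 19)  [2]
  a=14: none
  a=15: (15, -6, 17), (15, 6, 17)  [2]
  a=16..18: none
Total reduced forms: 1 + 1 + 1 + 2 + 1 + 2 + 2 + 2 = 12
h = 12

12


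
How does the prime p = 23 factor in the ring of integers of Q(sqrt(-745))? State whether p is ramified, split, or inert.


K = Q(sqrt(-745)). Since d mod 4 = 3, disc(K) = -2980.
Check p | disc: -2980 mod 23 = 10.
p does not divide disc. Compute Legendre symbol (d/p):
14^((23-1)/2) mod 23 = -1
(d/p) = -1, so p is inert: (p) stays prime with e=1, f=2, g=1.
Therefore p is inert.

inert


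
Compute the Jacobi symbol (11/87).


Compute (11/87) via quadratic reciprocity:
  reciprocity: (11/87) -> -(87/11)
  reduce: (10/11)
  pull out 2: (2/11) = -1  (since 11 mod 8 = 3)
  reciprocity: (5/11) -> +(11/5)
  reduce: (1/5)
  (1/5) = 1
Product of signs = 1

1


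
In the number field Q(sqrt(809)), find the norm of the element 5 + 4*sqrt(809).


N(a + b*sqrt(d)) = a^2 - d*b^2
= (5)^2 - (809)*(4)^2
= 25 - 12944
= -12919

-12919


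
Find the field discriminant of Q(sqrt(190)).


For K = Q(sqrt(d)) with d squarefree: disc(K) = d if d = 1 mod 4, and disc(K) = 4d if d = 2 or 3 mod 4.
Here d = 190, and d mod 4 = 2.
d = 2 mod 4, not 1 (O_K = Z[sqrt(d)]), so disc(K) = 4d = 4 * (190) = 760

760


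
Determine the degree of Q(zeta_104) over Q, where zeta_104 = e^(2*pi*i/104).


The degree equals Euler's totient phi(104).
104 = 2^3 * 13
phi(104) = 48

48


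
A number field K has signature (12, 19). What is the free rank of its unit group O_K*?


By Dirichlet's unit theorem:
rank = r1 + r2 - 1
= 12 + 19 - 1
= 30

30


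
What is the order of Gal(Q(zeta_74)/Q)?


|Gal(Q(zeta_74)/Q)| = phi(74)
= 36

36


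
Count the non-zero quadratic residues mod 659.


For prime p, the number of non-zero quadratic residues is (p-1)/2.
= (659-1)/2
= 329

329


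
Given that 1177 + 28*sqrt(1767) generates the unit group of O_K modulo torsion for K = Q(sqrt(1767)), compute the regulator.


epsilon = 1177 + 28*sqrt(1767)
= 2353.9996
R = ln(2353.9996)
= 7.7639

7.7639


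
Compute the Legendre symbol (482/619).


p = 619 is prime, so compute (482/619) with the reciprocity algorithm (Jacobi-symbol steps: pull out 2s via (2/n), flip via reciprocity, reduce):
  pull out 2: (2/619) = -1  (since 619 mod 8 = 3)
  reciprocity: (241/619) -> +(619/241)
  reduce: (137/241)
  reciprocity: (137/241) -> +(241/137)
  reduce: (104/137)
  pull out 2: (2/137) = +1  (since 137 mod 8 = 1)
  pull out 2: (2/137) = +1  (since 137 mod 8 = 1)
  pull out 2: (2/137) = +1  (since 137 mod 8 = 1)
  reciprocity: (13/137) -> +(137/13)
  reduce: (7/13)
  reciprocity: (7/13) -> +(13/7)
  reduce: (6/7)
  pull out 2: (2/7) = +1  (since 7 mod 8 = 7)
  reciprocity: (3/7) -> -(7/3)
  reduce: (1/3)
  (1/3) = 1
Product of signs = 1
(482/619) = 1

1


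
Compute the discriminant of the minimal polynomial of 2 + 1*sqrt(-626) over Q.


The element 2 + 1*sqrt(-626) has minimal polynomial:
x^2 - 4*x + 630
Discriminant = (-4)^2 - 4*(630)
= 16 - 2520
= -2504

-2504


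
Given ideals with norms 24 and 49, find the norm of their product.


N(IJ) = N(I) * N(J)
= 24 * 49
= 1176

1176


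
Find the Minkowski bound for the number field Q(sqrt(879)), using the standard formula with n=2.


d = 879, d mod 4 = 3, so disc(K) = 4d = 3516; |disc(K)| = 3516
Real quadratic field, so n = 2, s = r2 = 0, r1 = 2
M = (n!/n^n) * (4/pi)^s * sqrt(|disc(K)|) = (2!/2^2) * (4/pi)^0 * sqrt(3516)
= 0.5 * 1.000000 * 59.295868
= 29.6479

29.6479


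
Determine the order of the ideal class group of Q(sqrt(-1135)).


K = Q(sqrt(-1135)). d mod 4 = 1, so D = disc(K) = d = -1135
h(K) equals the number of primitive reduced positive-definite forms (a, b, c) = a*x^2 + b*x*y + c*y^2 with b^2 - 4ac = D,
where reduced means |b| <= a <= c, with b >= 0 whenever |b| = a or a = c, and primitive means gcd(a, b, c) = 1.
Reduced forces 3a^2 <= |D| = 1135, so 1 <= a <= 19; b must have the parity of D, and c = (b^2 - D)/(4a) must be an integer >= a.
Enumerate a = 1..19, b in [-a, a]:
  a=1: (1, 1, 284)  [1]
  a=2: (2, -1, 142), (2, 1, 142)  [2]
  a=3: none
  a=4: (4, -1, 71), (4, 1, 71)  [2]
  a=5: (5, 5, 58)  [1]
  a=6..7: none
  a=8: (8, -7, 37), (8, 7, 37)  [2]
  a=9: none
  a=10: (10, -5, 29), (10, 5, 29)  [2]
  a=11: (11, -3, 26), (11, 3, 26)  [2]
  a=12: none
  a=13: (13, -3, 22), (13, 3, 22)  [2]
  a=14..15: none
  a=16: (16, -9, 19), (16, 9, 19)  [2]
  a=17: (17, -15, 20), (17, 15, 20)  [2]
  a=18..19: none
Total reduced forms: 1 + 2 + 2 + 1 + 2 + 2 + 2 + 2 + 2 + 2 = 18
h = 18

18


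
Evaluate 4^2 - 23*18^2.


x^2 - d*y^2
= 4^2 - 23*18^2
= 16 - 7452
= -7436

-7436


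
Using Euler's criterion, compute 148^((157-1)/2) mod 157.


p = 157 is prime and the exponent is (p-1)/2 = 78, so by Euler's criterion 148^78 = (148/157) = +1 or -1 mod 157.
Compute by square-and-multiply:
  78 = 64 + 8 + 4 + 2 (binary 1001110)
  Repeated squaring mod 157: 148^1 = 148, 148^2 = 81, 148^4 = 124, 148^8 = 147, 148^16 = 100, 148^32 = 109, 148^64 = 106
  148^78 = 148^64 * 148^8 * 148^4 * 148^2 = 106 * 147 * 124 * 81 mod 157
    106 * 147 = 15582 = 39 mod 157
    39 * 124 = 4836 = 126 mod 157
    126 * 81 = 10206 = 1 mod 157
  148^78 = 1 mod 157
Result 1: 148 is a quadratic residue mod 157.
148^78 mod 157 = 1

1


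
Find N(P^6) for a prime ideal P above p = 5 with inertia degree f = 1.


N(P^a) = p^(a*f)
= 5^(6*1)
= 5^6
= 15625

15625


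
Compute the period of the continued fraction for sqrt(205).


Run the CF algorithm for sqrt(205).
a_0 = floor(sqrt(205)) = 14; set m_0=0, q_0=1.
Recurrence: m' = q*a - m,  q' = (d - m'^2)/q,  a' = floor((a_0 + m')/q').
  step 1: m=14, q=9, a=3
  step 2: m=13, q=4, a=6
  step 3: m=11, q=21, a=1
  step 4: m=10, q=5, a=4
  step 5: m=10, q=21, a=1
  step 6: m=11, q=4, a=6
  step 7: m=13, q=9, a=3
  step 8: m=14, q=1, a=28
a_8 = 2*a_0 = 28, so the period closes here.
sqrt(205) = [14; 3, 6, 1, 4, 1, 6, 3, 28]
Period length = 8

8


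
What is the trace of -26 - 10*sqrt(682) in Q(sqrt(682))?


Tr(a + b*sqrt(d)) = (a + b*sqrt(d)) + (a - b*sqrt(d)) = 2a
= 2 * (-26)
= -52

-52


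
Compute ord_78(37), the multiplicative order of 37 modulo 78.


We want ord_78(37), the smallest k >= 1 with 37^k = 1 mod 78.
n = 78 = 2 * 3 * 13, phi(78) = 24; the order divides phi(n).
Divisors of 24: 1, 2, 3, 4, 6, 8, 12, 24
Repeated squaring mod 78: 37^1 = 37, 37^2 = 43, 37^4 = 55, 37^8 = 61, 37^16 = 55
Test divisors in increasing order:
  k=1: 37^1 = 37 mod 78
  k=2: 37^2 = 43 mod 78
  k=3: 37^3 = 43 * 37 = 31 mod 78
  k=4: 37^4 = 55 mod 78
  k=6: 37^6 = 55 * 43 = 25 mod 78
  k=8: 37^8 = 61 mod 78
  k=12: 37^12 = 61 * 55 = 1 mod 78  <- first divisor giving 1
Order = 12

12


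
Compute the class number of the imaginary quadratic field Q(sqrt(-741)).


K = Q(sqrt(-741)). d mod 4 = 3, so D = disc(K) = 4d = -2964
h(K) equals the number of primitive reduced positive-definite forms (a, b, c) = a*x^2 + b*x*y + c*y^2 with b^2 - 4ac = D,
where reduced means |b| <= a <= c, with b >= 0 whenever |b| = a or a = c, and primitive means gcd(a, b, c) = 1.
Reduced forces 3a^2 <= |D| = 2964, so 1 <= a <= 31; b must have the parity of D, and c = (b^2 - D)/(4a) must be an integer >= a.
Enumerate a = 1..31, b in [-a, a]:
  a=1: (1, 0, 741)  [1]
  a=2: (2, 2, 371)  [1]
  a=3: (3, 0, 247)  [1]
  a=4: none
  a=5: (5, -4, 149), (5, 4, 149)  [2]
  a=6: (6, 6, 125)  [1]
  a=7: (7, -2, 106), (7, 2, 106)  [2]
  a=8..9: none
  a=10: (10, -6, 75), (10, 6, 75)  [2]
  a=11..12: none
  a=13: (13, 0, 57)  [1]
  a=14: (14, -2, 53), (14, 2, 53)  [2]
  a=15: (15, -6, 50), (15, 6, 50)  [2]
  a=16..18: none
  a=19: (19, 0, 39)  [1]
  a=20: none
  a=21: (21, -12, 37), (21, 12, 37)  [2]
  a=22: none
  a=23: (23, -16, 35), (23, 16, 35)  [2]
  a=24: none
  a=25: (25, -6, 30), (25, 6, 30)  [2]
  a=26: (26, 26, 35)  [1]
  a=27..28: none
  a=29: (29, 20, 29)  [1]
  a=30..31: none
Total reduced forms: 1 + 1 + 1 + 2 + 1 + 2 + 2 + 1 + 2 + 2 + 1 + 2 + 2 + 2 + 1 + 1 = 24
h = 24

24


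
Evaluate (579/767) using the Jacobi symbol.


Compute (579/767) via quadratic reciprocity:
  reciprocity: (579/767) -> -(767/579)
  reduce: (188/579)
  pull out 2: (2/579) = -1  (since 579 mod 8 = 3)
  pull out 2: (2/579) = -1  (since 579 mod 8 = 3)
  reciprocity: (47/579) -> -(579/47)
  reduce: (15/47)
  reciprocity: (15/47) -> -(47/15)
  reduce: (2/15)
  pull out 2: (2/15) = +1  (since 15 mod 8 = 7)
  (1/15) = 1
Product of signs = -1

-1


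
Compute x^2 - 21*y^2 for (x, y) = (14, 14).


x^2 - d*y^2
= 14^2 - 21*14^2
= 196 - 4116
= -3920

-3920


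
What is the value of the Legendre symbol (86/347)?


p = 347 is prime, so compute (86/347) with the reciprocity algorithm (Jacobi-symbol steps: pull out 2s via (2/n), flip via reciprocity, reduce):
  pull out 2: (2/347) = -1  (since 347 mod 8 = 3)
  reciprocity: (43/347) -> -(347/43)
  reduce: (3/43)
  reciprocity: (3/43) -> -(43/3)
  reduce: (1/3)
  (1/3) = 1
Product of signs = -1
(86/347) = -1

-1


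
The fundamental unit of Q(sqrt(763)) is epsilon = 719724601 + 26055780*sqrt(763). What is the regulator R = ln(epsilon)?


epsilon = 719724601 + 26055780*sqrt(763)
= 1.4394e+09
R = ln(1.4394e+09)
= 21.0875

21.0875


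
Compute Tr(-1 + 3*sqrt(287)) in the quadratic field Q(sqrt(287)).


Tr(a + b*sqrt(d)) = (a + b*sqrt(d)) + (a - b*sqrt(d)) = 2a
= 2 * (-1)
= -2

-2


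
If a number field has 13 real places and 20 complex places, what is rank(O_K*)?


By Dirichlet's unit theorem:
rank = r1 + r2 - 1
= 13 + 20 - 1
= 32

32


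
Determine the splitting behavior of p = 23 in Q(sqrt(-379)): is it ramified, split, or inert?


K = Q(sqrt(-379)). Since d mod 4 = 1, disc(K) = -379.
Check p | disc: -379 mod 23 = 12.
p does not divide disc. Compute Legendre symbol (d/p):
12^((23-1)/2) mod 23 = 1
(d/p) = 1, so p splits: (p) = P*P' with e=1, f=1, g=2.
Therefore p is split.

split


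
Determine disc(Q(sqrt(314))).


For K = Q(sqrt(d)) with d squarefree: disc(K) = d if d = 1 mod 4, and disc(K) = 4d if d = 2 or 3 mod 4.
Here d = 314, and d mod 4 = 2.
d = 2 mod 4, not 1 (O_K = Z[sqrt(d)]), so disc(K) = 4d = 4 * (314) = 1256

1256


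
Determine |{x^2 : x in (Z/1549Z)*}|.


For prime p, the number of non-zero quadratic residues is (p-1)/2.
= (1549-1)/2
= 774

774


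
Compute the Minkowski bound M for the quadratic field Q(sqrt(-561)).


d = -561, d mod 4 = 3, so disc(K) = 4d = -2244; |disc(K)| = 2244
Imaginary quadratic field, so n = 2, s = r2 = 1, r1 = 0
M = (n!/n^n) * (4/pi)^s * sqrt(|disc(K)|) = (2!/2^2) * (4/pi)^1 * sqrt(2244)
= 0.5 * 1.273240 * 47.370877
= 30.1572

30.1572


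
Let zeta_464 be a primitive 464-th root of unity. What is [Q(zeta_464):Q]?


The degree equals Euler's totient phi(464).
464 = 2^4 * 29
phi(464) = 224

224


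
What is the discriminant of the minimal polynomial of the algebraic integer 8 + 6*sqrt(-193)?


The element 8 + 6*sqrt(-193) has minimal polynomial:
x^2 - 16*x + 7012
Discriminant = (-16)^2 - 4*(7012)
= 256 - 28048
= -27792

-27792


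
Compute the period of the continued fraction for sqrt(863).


Run the CF algorithm for sqrt(863).
a_0 = floor(sqrt(863)) = 29; set m_0=0, q_0=1.
Recurrence: m' = q*a - m,  q' = (d - m'^2)/q,  a' = floor((a_0 + m')/q').
  step 1: m=29, q=22, a=2
  step 2: m=15, q=29, a=1
  step 3: m=14, q=23, a=1
  step 4: m=9, q=34, a=1
  step 5: m=25, q=7, a=7
  step 6: m=24, q=41, a=1
  step 7: m=17, q=14, a=3
  step 8: m=25, q=17, a=3
  step 9: m=26, q=11, a=5
  step 10: m=29, q=2, a=29
  step 11: m=29, q=11, a=5
  step 12: m=26, q=17, a=3
  step 13: m=25, q=14, a=3
  step 14: m=17, q=41, a=1
  step 15: m=24, q=7, a=7
  step 16: m=25, q=34, a=1
  step 17: m=9, q=23, a=1
  step 18: m=14, q=29, a=1
  step 19: m=15, q=22, a=2
  step 20: m=29, q=1, a=58
a_20 = 2*a_0 = 58, so the period closes here.
sqrt(863) = [29; 2, 1, 1, 1, 7, 1, 3, 3, 5, 29, 5, 3, 3, 1, 7, 1, 1, 1, 2, 58]
Period length = 20

20


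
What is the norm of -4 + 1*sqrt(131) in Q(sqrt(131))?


N(a + b*sqrt(d)) = a^2 - d*b^2
= (-4)^2 - (131)*(1)^2
= 16 - 131
= -115

-115


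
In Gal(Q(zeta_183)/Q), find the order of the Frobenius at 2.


The Frobenius at p in Gal(Q(zeta_n)/Q) = (Z/nZ)* is the class of p, so its order is ord_183(2), the smallest k >= 1 with 2^k = 1 mod 183.
n = 183 = 3 * 61, phi(183) = 120; the order divides phi(n).
Divisors of 120: 1, 2, 3, 4, 5, 6, 8, 10, 12, 15, 20, 24, 30, 40, 60, 120
Repeated squaring mod 183: 2^1 = 2, 2^2 = 4, 2^4 = 16, 2^8 = 73, 2^16 = 22, 2^32 = 118, 2^64 = 16
Test divisors in increasing order:
  k=1: 2^1 = 2 mod 183
  k=2: 2^2 = 4 mod 183
  k=3: 2^3 = 4 * 2 = 8 mod 183
  k=4: 2^4 = 16 mod 183
  k=5: 2^5 = 16 * 2 = 32 mod 183
  k=6: 2^6 = 16 * 4 = 64 mod 183
  k=8: 2^8 = 73 mod 183
  k=10: 2^10 = 73 * 4 = 109 mod 183
  k=12: 2^12 = 73 * 16 = 70 mod 183
  k=15: 2^15 = 73 * 16 * 4 * 2 = 11 mod 183
  k=20: 2^20 = 22 * 16 = 169 mod 183
  k=24: 2^24 = 22 * 73 = 142 mod 183
  k=30: 2^30 = 22 * 73 * 16 * 4 = 121 mod 183
  k=40: 2^40 = 118 * 73 = 13 mod 183
  k=60: 2^60 = 118 * 22 * 73 * 16 = 1 mod 183  <- first divisor giving 1
Order = 60

60


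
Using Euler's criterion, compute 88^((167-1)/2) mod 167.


p = 167 is prime and the exponent is (p-1)/2 = 83, so by Euler's criterion 88^83 = (88/167) = +1 or -1 mod 167.
Compute by square-and-multiply:
  83 = 64 + 16 + 2 + 1 (binary 1010011)
  Repeated squaring mod 167: 88^1 = 88, 88^2 = 62, 88^4 = 3, 88^8 = 9, 88^16 = 81, 88^32 = 48, 88^64 = 133
  88^83 = 88^64 * 88^16 * 88^2 * 88^1 = 133 * 81 * 62 * 88 mod 167
    133 * 81 = 10773 = 85 mod 167
    85 * 62 = 5270 = 93 mod 167
    93 * 88 = 8184 = 1 mod 167
  88^83 = 1 mod 167
Result 1: 88 is a quadratic residue mod 167.
88^83 mod 167 = 1

1


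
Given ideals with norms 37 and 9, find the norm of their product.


N(IJ) = N(I) * N(J)
= 37 * 9
= 333

333


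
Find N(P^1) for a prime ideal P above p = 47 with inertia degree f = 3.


N(P^a) = p^(a*f)
= 47^(1*3)
= 47^3
= 103823

103823


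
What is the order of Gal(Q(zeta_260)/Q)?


|Gal(Q(zeta_260)/Q)| = phi(260)
= 96

96


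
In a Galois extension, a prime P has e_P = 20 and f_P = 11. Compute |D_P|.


|D_P| = e * f
= 20 * 11
= 220

220


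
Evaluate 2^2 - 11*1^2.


x^2 - d*y^2
= 2^2 - 11*1^2
= 4 - 11
= -7

-7
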